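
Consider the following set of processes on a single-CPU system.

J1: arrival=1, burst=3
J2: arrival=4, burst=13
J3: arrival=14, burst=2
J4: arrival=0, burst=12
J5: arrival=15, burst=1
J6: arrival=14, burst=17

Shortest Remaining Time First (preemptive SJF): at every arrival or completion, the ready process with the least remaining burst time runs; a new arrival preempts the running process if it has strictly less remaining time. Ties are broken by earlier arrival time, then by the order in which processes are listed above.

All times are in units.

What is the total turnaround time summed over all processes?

Schedule: | J4 0-1 | J1 1-4 | J4 4-15 | J5 15-16 | J3 16-18 | J2 18-31 | J6 31-48 |
Completion: J1=4  J2=31  J3=18  J4=15  J5=16  J6=48
Turnaround (C−A): J1=3  J2=27  J3=4  J4=15  J5=1  J6=34
Turnaround = completion − arrival: J1=3, J2=27, J3=4, J4=15, J5=1, J6=34
Total turnaround = 3 + 27 + 4 + 15 + 1 + 34 = 84

84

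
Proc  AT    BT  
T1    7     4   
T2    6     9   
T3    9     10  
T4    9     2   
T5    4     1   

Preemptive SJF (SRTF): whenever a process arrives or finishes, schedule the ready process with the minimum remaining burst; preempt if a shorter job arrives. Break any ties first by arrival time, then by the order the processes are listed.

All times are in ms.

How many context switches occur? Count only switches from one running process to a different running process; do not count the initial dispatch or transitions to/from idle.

Schedule: | idle 0-4 | T5 4-5 | idle 5-6 | T2 6-7 | T1 7-11 | T4 11-13 | T2 13-21 | T3 21-31 |
Completion: T1=11  T2=21  T3=31  T4=13  T5=5
Turnaround (C−A): T1=4  T2=15  T3=22  T4=4  T5=1

4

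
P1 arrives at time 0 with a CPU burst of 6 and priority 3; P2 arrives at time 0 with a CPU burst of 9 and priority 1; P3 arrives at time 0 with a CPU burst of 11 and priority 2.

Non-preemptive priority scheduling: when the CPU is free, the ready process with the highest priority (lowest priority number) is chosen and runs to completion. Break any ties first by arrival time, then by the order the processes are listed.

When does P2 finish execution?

Timeline: | P2 0-9 | P3 9-20 | P1 20-26 |
Completion: P1=26  P2=9  P3=20

9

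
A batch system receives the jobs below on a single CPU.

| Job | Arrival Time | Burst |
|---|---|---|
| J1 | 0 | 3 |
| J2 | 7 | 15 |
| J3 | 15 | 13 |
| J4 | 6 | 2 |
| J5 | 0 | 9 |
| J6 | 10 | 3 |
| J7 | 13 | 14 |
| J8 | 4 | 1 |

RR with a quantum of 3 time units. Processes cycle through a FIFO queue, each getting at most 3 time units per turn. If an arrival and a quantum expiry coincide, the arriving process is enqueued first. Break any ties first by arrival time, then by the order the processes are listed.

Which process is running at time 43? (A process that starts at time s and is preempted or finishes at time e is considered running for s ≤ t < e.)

J3

Gantt: | J1 0-3 | J5 3-6 | J8 6-7 | J4 7-9 | J5 9-12 | J2 12-15 | J6 15-18 | J5 18-21 | J7 21-24 | J3 24-27 | J2 27-30 | J7 30-33 | J3 33-36 | J2 36-39 | J7 39-42 | J3 42-45 | J2 45-48 | J7 48-51 | J3 51-54 | J2 54-57 | J7 57-59 | J3 59-60 |
Completion: J1=3  J2=57  J3=60  J4=9  J5=21  J6=18  J7=59  J8=7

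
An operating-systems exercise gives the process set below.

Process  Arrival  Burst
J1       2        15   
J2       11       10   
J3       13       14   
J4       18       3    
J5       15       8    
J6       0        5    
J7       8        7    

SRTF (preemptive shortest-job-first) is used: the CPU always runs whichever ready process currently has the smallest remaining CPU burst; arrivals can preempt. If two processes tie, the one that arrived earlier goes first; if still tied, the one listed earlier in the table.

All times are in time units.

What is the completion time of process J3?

Timeline: | J6 0-5 | J1 5-8 | J7 8-15 | J5 15-18 | J4 18-21 | J5 21-26 | J2 26-36 | J1 36-48 | J3 48-62 |
Completion: J1=48  J2=36  J3=62  J4=21  J5=26  J6=5  J7=15

62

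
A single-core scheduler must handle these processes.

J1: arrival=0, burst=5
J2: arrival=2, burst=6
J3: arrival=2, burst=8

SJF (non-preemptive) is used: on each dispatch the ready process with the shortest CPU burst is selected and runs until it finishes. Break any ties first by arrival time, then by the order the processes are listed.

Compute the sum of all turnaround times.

31

Gantt: | J1 0-5 | J2 5-11 | J3 11-19 |
Completion: J1=5  J2=11  J3=19
Turnaround (C−A): J1=5  J2=9  J3=17
Turnaround = completion − arrival: J1=5, J2=9, J3=17
Total turnaround = 5 + 9 + 17 = 31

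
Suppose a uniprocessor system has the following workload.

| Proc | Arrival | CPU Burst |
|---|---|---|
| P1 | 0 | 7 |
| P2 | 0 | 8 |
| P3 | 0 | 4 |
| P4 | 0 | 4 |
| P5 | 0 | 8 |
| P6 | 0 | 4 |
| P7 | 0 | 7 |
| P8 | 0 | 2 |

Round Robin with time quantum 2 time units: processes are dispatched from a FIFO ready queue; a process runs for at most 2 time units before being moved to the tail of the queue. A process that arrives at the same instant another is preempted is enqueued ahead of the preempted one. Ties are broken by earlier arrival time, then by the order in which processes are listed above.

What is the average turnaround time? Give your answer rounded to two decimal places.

32.13

Gantt: | P1 0-2 | P2 2-4 | P3 4-6 | P4 6-8 | P5 8-10 | P6 10-12 | P7 12-14 | P8 14-16 | P1 16-18 | P2 18-20 | P3 20-22 | P4 22-24 | P5 24-26 | P6 26-28 | P7 28-30 | P1 30-32 | P2 32-34 | P5 34-36 | P7 36-38 | P1 38-39 | P2 39-41 | P5 41-43 | P7 43-44 |
Completion: P1=39  P2=41  P3=22  P4=24  P5=43  P6=28  P7=44  P8=16
Turnaround times: P1=39, P2=41, P3=22, P4=24, P5=43, P6=28, P7=44, P8=16
Average turnaround = (39+41+22+24+43+28+44+16) / 8 = 257/8 = 32.13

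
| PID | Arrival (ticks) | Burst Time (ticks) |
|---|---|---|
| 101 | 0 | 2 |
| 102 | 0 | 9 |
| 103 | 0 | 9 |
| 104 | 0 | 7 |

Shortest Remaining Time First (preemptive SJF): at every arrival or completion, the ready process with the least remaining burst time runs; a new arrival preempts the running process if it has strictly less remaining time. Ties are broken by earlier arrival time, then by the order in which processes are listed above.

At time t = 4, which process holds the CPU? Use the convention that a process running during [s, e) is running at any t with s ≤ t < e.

Gantt: | 101 0-2 | 104 2-9 | 102 9-18 | 103 18-27 |
Completion: 101=2  102=18  103=27  104=9
Turnaround (C−A): 101=2  102=18  103=27  104=9

104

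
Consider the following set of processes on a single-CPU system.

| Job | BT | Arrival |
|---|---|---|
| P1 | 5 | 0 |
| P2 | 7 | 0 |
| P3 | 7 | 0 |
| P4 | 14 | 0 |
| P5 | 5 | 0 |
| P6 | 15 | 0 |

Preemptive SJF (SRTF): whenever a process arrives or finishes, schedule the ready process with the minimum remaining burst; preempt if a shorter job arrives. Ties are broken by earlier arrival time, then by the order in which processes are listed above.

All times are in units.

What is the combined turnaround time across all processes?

147

Timeline: | P1 0-5 | P5 5-10 | P2 10-17 | P3 17-24 | P4 24-38 | P6 38-53 |
Completion: P1=5  P2=17  P3=24  P4=38  P5=10  P6=53
Turnaround = completion − arrival: P1=5, P2=17, P3=24, P4=38, P5=10, P6=53
Total turnaround = 5 + 17 + 24 + 38 + 10 + 53 = 147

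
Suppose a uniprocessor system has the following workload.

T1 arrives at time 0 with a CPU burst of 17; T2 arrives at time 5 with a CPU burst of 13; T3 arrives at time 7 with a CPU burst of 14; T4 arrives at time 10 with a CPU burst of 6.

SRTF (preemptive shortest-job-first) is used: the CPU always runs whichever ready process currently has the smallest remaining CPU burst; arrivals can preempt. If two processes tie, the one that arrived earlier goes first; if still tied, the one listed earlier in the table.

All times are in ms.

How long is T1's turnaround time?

Timeline: | T1 0-10 | T4 10-16 | T1 16-23 | T2 23-36 | T3 36-50 |
Completion: T1=23  T2=36  T3=50  T4=16
Turnaround(T1) = completion − arrival = 23 − 0 = 23

23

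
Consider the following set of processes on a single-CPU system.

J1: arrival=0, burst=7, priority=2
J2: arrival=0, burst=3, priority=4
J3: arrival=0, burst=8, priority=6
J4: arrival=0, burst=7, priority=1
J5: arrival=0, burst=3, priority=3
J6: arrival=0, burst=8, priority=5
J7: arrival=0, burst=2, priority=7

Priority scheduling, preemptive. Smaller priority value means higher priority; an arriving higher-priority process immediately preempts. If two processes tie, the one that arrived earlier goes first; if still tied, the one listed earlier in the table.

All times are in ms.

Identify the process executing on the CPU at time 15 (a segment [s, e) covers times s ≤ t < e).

Schedule: | J4 0-7 | J1 7-14 | J5 14-17 | J2 17-20 | J6 20-28 | J3 28-36 | J7 36-38 |
Completion: J1=14  J2=20  J3=36  J4=7  J5=17  J6=28  J7=38

J5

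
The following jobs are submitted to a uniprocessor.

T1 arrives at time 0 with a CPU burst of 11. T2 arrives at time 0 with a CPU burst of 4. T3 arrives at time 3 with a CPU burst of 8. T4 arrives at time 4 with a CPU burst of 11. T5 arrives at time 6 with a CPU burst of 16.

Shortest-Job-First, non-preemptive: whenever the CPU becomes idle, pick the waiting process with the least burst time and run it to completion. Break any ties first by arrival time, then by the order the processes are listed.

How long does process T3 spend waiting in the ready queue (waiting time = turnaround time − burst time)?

1

Schedule: | T2 0-4 | T3 4-12 | T1 12-23 | T4 23-34 | T5 34-50 |
Completion: T1=23  T2=4  T3=12  T4=34  T5=50
Turnaround (C−A): T1=23  T2=4  T3=9  T4=30  T5=44
Waiting(T3) = turnaround − burst = 9 − 8 = 1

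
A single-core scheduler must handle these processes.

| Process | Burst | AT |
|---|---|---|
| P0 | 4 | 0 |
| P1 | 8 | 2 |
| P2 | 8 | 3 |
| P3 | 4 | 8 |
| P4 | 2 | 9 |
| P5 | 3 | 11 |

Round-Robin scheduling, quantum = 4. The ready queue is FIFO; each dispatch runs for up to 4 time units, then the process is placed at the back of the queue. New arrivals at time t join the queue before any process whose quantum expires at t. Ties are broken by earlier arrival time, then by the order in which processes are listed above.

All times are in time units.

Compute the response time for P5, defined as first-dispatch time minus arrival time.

11

Schedule: | P0 0-4 | P1 4-8 | P2 8-12 | P3 12-16 | P1 16-20 | P4 20-22 | P5 22-25 | P2 25-29 |
Completion: P0=4  P1=20  P2=29  P3=16  P4=22  P5=25
Turnaround (C−A): P0=4  P1=18  P2=26  P3=8  P4=13  P5=14
Response(P5) = first start − arrival = 22 − 11 = 11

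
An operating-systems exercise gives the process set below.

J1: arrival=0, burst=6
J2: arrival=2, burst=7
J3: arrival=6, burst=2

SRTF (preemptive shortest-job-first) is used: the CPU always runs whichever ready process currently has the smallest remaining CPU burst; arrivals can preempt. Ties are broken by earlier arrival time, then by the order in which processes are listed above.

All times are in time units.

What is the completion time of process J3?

8

Timeline: | J1 0-6 | J3 6-8 | J2 8-15 |
Completion: J1=6  J2=15  J3=8
Turnaround (C−A): J1=6  J2=13  J3=2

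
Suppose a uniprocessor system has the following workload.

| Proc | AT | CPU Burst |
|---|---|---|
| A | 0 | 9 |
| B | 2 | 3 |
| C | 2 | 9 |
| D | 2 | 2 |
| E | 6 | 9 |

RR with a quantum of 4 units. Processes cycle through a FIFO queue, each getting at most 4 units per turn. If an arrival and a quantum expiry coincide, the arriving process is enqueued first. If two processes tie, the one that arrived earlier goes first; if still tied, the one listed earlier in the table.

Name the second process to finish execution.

D

Timeline: | A 0-4 | B 4-7 | C 7-11 | D 11-13 | A 13-17 | E 17-21 | C 21-25 | A 25-26 | E 26-30 | C 30-31 | E 31-32 |
Completion: A=26  B=7  C=31  D=13  E=32
Finish order: B → D → A → C → E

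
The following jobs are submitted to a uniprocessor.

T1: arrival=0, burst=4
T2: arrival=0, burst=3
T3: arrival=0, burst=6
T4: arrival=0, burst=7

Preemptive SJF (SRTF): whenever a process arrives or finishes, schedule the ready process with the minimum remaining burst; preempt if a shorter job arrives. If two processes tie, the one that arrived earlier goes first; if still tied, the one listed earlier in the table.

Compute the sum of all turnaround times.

43

Timeline: | T2 0-3 | T1 3-7 | T3 7-13 | T4 13-20 |
Completion: T1=7  T2=3  T3=13  T4=20
Turnaround (C−A): T1=7  T2=3  T3=13  T4=20
Turnaround = completion − arrival: T1=7, T2=3, T3=13, T4=20
Total turnaround = 7 + 3 + 13 + 20 = 43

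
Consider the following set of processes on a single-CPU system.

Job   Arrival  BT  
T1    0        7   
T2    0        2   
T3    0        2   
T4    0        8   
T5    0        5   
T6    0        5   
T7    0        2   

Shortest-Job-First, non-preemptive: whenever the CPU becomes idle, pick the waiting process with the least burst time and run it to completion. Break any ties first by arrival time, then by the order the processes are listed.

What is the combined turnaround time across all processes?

Gantt: | T2 0-2 | T3 2-4 | T7 4-6 | T5 6-11 | T6 11-16 | T1 16-23 | T4 23-31 |
Completion: T1=23  T2=2  T3=4  T4=31  T5=11  T6=16  T7=6
Turnaround (C−A): T1=23  T2=2  T3=4  T4=31  T5=11  T6=16  T7=6
Turnaround = completion − arrival: T1=23, T2=2, T3=4, T4=31, T5=11, T6=16, T7=6
Total turnaround = 23 + 2 + 4 + 31 + 11 + 16 + 6 = 93

93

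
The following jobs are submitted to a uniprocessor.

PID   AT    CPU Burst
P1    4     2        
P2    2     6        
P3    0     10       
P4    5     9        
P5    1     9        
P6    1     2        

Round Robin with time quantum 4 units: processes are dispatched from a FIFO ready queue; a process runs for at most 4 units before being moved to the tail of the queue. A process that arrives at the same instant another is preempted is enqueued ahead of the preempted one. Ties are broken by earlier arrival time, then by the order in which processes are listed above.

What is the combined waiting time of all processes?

Timeline: | P3 0-4 | P5 4-8 | P6 8-10 | P2 10-14 | P1 14-16 | P3 16-20 | P4 20-24 | P5 24-28 | P2 28-30 | P3 30-32 | P4 32-36 | P5 36-37 | P4 37-38 |
Completion: P1=16  P2=30  P3=32  P4=38  P5=37  P6=10
Turnaround (C−A): P1=12  P2=28  P3=32  P4=33  P5=36  P6=9
Waiting = turnaround − burst: P1=10, P2=22, P3=22, P4=24, P5=27, P6=7
Total waiting = 10 + 22 + 22 + 24 + 27 + 7 = 112

112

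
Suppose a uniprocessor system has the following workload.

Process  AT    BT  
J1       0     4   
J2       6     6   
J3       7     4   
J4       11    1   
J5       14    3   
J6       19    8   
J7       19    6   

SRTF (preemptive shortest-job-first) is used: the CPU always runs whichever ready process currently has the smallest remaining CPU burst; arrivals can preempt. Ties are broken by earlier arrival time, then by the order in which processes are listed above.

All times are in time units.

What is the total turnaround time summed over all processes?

48

Schedule: | J1 0-4 | idle 4-6 | J2 6-7 | J3 7-11 | J4 11-12 | J2 12-17 | J5 17-20 | J7 20-26 | J6 26-34 |
Completion: J1=4  J2=17  J3=11  J4=12  J5=20  J6=34  J7=26
Turnaround = completion − arrival: J1=4, J2=11, J3=4, J4=1, J5=6, J6=15, J7=7
Total turnaround = 4 + 11 + 4 + 1 + 6 + 15 + 7 = 48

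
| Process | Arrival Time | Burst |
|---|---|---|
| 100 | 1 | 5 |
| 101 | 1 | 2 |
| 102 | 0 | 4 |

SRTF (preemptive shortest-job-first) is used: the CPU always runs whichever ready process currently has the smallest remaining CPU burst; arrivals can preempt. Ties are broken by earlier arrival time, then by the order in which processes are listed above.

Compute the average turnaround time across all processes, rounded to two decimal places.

Schedule: | 102 0-1 | 101 1-3 | 102 3-6 | 100 6-11 |
Completion: 100=11  101=3  102=6
Turnaround (C−A): 100=10  101=2  102=6
Turnaround times: 100=10, 101=2, 102=6
Average turnaround = (10+2+6) / 3 = 18/3 = 6.00

6.00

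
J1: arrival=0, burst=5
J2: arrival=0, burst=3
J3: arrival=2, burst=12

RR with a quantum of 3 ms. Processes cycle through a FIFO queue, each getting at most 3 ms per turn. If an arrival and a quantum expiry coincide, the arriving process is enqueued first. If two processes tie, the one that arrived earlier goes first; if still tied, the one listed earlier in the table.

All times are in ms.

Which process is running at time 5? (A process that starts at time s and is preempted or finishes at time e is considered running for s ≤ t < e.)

Timeline: | J1 0-3 | J2 3-6 | J3 6-9 | J1 9-11 | J3 11-20 |
Completion: J1=11  J2=6  J3=20

J2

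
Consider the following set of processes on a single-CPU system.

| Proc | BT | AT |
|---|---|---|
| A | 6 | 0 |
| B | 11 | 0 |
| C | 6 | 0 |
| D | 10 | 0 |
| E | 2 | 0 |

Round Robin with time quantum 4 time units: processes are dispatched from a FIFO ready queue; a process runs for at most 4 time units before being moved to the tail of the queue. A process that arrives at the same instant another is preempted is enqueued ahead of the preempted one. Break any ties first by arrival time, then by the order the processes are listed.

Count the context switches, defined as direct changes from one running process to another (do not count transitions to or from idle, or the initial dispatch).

10

Gantt: | A 0-4 | B 4-8 | C 8-12 | D 12-16 | E 16-18 | A 18-20 | B 20-24 | C 24-26 | D 26-30 | B 30-33 | D 33-35 |
Completion: A=20  B=33  C=26  D=35  E=18
Turnaround (C−A): A=20  B=33  C=26  D=35  E=18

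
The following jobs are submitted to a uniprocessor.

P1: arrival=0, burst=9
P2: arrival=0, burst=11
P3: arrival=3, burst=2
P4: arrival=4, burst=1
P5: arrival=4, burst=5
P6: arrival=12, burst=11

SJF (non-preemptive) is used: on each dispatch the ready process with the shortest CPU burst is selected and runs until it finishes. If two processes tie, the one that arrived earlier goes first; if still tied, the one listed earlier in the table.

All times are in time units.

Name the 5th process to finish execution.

Timeline: | P1 0-9 | P4 9-10 | P3 10-12 | P5 12-17 | P2 17-28 | P6 28-39 |
Completion: P1=9  P2=28  P3=12  P4=10  P5=17  P6=39
Turnaround (C−A): P1=9  P2=28  P3=9  P4=6  P5=13  P6=27
Finish order: P1 → P4 → P3 → P5 → P2 → P6

P2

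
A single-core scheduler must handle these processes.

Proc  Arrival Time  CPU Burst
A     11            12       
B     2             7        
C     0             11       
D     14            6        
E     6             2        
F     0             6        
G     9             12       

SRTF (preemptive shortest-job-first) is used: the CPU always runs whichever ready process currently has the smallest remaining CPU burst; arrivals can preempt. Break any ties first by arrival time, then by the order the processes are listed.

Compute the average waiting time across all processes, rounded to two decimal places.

12.00

Schedule: | F 0-6 | E 6-8 | B 8-15 | D 15-21 | C 21-32 | G 32-44 | A 44-56 |
Completion: A=56  B=15  C=32  D=21  E=8  F=6  G=44
Turnaround (C−A): A=45  B=13  C=32  D=7  E=2  F=6  G=35
Waiting times: A=33, B=6, C=21, D=1, E=0, F=0, G=23
Average waiting = (33+6+21+1+0+0+23) / 7 = 84/7 = 12.00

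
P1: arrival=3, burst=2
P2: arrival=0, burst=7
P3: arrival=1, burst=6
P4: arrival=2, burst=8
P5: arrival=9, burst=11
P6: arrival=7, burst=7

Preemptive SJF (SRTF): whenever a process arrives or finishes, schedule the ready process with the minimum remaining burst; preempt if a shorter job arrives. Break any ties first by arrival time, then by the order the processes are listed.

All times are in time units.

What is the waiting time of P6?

8

Timeline: | P2 0-3 | P1 3-5 | P2 5-9 | P3 9-15 | P6 15-22 | P4 22-30 | P5 30-41 |
Completion: P1=5  P2=9  P3=15  P4=30  P5=41  P6=22
Turnaround (C−A): P1=2  P2=9  P3=14  P4=28  P5=32  P6=15
Waiting(P6) = turnaround − burst = 15 − 7 = 8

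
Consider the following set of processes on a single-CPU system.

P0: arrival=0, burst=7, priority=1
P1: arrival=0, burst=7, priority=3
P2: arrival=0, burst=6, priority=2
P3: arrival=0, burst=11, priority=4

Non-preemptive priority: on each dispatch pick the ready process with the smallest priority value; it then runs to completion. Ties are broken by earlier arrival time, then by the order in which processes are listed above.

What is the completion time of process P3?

31

Schedule: | P0 0-7 | P2 7-13 | P1 13-20 | P3 20-31 |
Completion: P0=7  P1=20  P2=13  P3=31
Turnaround (C−A): P0=7  P1=20  P2=13  P3=31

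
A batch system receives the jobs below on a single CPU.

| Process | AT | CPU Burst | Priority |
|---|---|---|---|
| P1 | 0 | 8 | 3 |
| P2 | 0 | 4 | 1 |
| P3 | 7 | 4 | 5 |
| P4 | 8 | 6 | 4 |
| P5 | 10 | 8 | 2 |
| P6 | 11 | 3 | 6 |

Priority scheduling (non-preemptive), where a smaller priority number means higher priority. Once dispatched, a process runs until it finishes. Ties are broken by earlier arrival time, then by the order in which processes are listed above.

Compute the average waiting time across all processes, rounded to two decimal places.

9.33

Schedule: | P2 0-4 | P1 4-12 | P5 12-20 | P4 20-26 | P3 26-30 | P6 30-33 |
Completion: P1=12  P2=4  P3=30  P4=26  P5=20  P6=33
Turnaround (C−A): P1=12  P2=4  P3=23  P4=18  P5=10  P6=22
Waiting times: P1=4, P2=0, P3=19, P4=12, P5=2, P6=19
Average waiting = (4+0+19+12+2+19) / 6 = 56/6 = 9.33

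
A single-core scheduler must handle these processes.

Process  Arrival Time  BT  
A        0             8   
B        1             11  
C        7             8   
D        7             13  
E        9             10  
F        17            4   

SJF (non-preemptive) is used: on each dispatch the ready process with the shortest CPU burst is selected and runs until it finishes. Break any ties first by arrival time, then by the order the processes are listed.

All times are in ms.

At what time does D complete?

54

Timeline: | A 0-8 | C 8-16 | E 16-26 | F 26-30 | B 30-41 | D 41-54 |
Completion: A=8  B=41  C=16  D=54  E=26  F=30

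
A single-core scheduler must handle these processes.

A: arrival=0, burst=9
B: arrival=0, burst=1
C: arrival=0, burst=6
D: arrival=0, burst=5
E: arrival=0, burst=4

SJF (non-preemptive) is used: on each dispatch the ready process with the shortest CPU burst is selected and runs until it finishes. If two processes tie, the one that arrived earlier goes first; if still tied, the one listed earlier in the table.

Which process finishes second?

Timeline: | B 0-1 | E 1-5 | D 5-10 | C 10-16 | A 16-25 |
Completion: A=25  B=1  C=16  D=10  E=5
Turnaround (C−A): A=25  B=1  C=16  D=10  E=5
Finish order: B → E → D → C → A

E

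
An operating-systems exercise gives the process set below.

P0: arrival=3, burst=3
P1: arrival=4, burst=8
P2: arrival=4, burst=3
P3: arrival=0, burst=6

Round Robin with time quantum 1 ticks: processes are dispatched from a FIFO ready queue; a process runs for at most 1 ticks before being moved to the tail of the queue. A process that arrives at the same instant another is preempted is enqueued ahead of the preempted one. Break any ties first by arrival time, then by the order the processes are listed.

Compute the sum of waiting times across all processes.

29

Schedule: | P3 0-3 | P0 3-4 | P3 4-5 | P1 5-6 | P2 6-7 | P0 7-8 | P3 8-9 | P1 9-10 | P2 10-11 | P0 11-12 | P3 12-13 | P1 13-14 | P2 14-15 | P1 15-20 |
Completion: P0=12  P1=20  P2=15  P3=13
Turnaround (C−A): P0=9  P1=16  P2=11  P3=13
Waiting = turnaround − burst: P0=6, P1=8, P2=8, P3=7
Total waiting = 6 + 8 + 8 + 7 = 29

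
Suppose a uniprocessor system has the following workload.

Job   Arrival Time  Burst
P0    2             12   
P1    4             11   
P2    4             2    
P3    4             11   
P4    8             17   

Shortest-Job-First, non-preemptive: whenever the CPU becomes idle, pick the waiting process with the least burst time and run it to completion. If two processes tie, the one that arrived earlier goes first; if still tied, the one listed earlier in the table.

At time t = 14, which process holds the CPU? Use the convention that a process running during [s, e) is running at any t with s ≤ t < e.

P2

Timeline: | idle 0-2 | P0 2-14 | P2 14-16 | P1 16-27 | P3 27-38 | P4 38-55 |
Completion: P0=14  P1=27  P2=16  P3=38  P4=55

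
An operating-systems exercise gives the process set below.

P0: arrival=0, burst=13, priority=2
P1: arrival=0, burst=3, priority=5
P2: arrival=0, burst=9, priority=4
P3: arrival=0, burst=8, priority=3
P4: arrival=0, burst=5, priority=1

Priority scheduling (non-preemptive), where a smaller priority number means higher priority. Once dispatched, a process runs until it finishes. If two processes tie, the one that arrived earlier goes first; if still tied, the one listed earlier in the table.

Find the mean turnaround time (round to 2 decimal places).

24.40

Timeline: | P4 0-5 | P0 5-18 | P3 18-26 | P2 26-35 | P1 35-38 |
Completion: P0=18  P1=38  P2=35  P3=26  P4=5
Turnaround (C−A): P0=18  P1=38  P2=35  P3=26  P4=5
Turnaround times: P0=18, P1=38, P2=35, P3=26, P4=5
Average turnaround = (18+38+35+26+5) / 5 = 122/5 = 24.40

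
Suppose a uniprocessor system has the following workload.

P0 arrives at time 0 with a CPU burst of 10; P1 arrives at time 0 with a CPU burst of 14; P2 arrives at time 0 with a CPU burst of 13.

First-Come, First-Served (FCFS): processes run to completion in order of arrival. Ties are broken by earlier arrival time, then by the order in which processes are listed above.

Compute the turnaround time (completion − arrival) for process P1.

Gantt: | P0 0-10 | P1 10-24 | P2 24-37 |
Completion: P0=10  P1=24  P2=37
Turnaround(P1) = completion − arrival = 24 − 0 = 24

24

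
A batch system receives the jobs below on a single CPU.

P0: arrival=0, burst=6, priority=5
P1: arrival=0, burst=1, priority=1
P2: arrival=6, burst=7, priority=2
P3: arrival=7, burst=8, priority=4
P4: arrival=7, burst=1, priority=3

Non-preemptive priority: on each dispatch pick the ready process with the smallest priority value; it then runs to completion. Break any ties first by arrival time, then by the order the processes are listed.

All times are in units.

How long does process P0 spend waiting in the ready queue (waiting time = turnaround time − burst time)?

Schedule: | P1 0-1 | P0 1-7 | P2 7-14 | P4 14-15 | P3 15-23 |
Completion: P0=7  P1=1  P2=14  P3=23  P4=15
Waiting(P0) = turnaround − burst = 7 − 6 = 1

1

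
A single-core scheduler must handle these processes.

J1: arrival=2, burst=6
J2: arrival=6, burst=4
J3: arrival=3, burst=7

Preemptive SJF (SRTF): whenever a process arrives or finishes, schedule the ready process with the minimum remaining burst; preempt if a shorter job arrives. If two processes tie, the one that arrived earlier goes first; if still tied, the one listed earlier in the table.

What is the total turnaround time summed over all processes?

Gantt: | idle 0-2 | J1 2-8 | J2 8-12 | J3 12-19 |
Completion: J1=8  J2=12  J3=19
Turnaround (C−A): J1=6  J2=6  J3=16
Turnaround = completion − arrival: J1=6, J2=6, J3=16
Total turnaround = 6 + 6 + 16 = 28

28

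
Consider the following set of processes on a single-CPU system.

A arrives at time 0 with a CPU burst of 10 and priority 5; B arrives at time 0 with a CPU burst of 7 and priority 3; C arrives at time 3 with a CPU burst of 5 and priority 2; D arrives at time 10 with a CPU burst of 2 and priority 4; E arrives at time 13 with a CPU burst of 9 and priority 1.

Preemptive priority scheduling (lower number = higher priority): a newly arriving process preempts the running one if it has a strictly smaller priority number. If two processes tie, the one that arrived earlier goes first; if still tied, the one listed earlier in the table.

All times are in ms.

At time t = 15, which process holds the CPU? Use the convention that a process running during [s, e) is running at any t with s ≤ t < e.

Gantt: | B 0-3 | C 3-8 | B 8-12 | D 12-13 | E 13-22 | D 22-23 | A 23-33 |
Completion: A=33  B=12  C=8  D=23  E=22

E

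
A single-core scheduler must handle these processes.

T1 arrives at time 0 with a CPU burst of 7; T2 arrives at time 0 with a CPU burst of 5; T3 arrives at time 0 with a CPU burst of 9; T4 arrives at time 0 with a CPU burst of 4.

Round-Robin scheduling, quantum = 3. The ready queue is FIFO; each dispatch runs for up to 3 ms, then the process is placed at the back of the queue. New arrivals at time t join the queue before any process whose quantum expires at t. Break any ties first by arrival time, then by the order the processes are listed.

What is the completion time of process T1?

22

Gantt: | T1 0-3 | T2 3-6 | T3 6-9 | T4 9-12 | T1 12-15 | T2 15-17 | T3 17-20 | T4 20-21 | T1 21-22 | T3 22-25 |
Completion: T1=22  T2=17  T3=25  T4=21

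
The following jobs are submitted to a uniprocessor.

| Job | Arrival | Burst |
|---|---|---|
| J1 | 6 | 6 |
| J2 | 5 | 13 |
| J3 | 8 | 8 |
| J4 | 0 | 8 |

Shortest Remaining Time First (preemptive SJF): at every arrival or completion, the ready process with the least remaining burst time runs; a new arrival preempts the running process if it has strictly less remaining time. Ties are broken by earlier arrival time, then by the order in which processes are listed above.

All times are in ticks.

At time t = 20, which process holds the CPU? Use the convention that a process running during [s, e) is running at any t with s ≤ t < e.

Timeline: | J4 0-8 | J1 8-14 | J3 14-22 | J2 22-35 |
Completion: J1=14  J2=35  J3=22  J4=8

J3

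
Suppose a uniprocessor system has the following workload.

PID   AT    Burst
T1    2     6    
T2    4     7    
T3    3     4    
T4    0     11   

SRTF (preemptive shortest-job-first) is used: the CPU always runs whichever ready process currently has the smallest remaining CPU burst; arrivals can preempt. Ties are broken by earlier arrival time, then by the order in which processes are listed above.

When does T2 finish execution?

19

Gantt: | T4 0-2 | T1 2-3 | T3 3-7 | T1 7-12 | T2 12-19 | T4 19-28 |
Completion: T1=12  T2=19  T3=7  T4=28
Turnaround (C−A): T1=10  T2=15  T3=4  T4=28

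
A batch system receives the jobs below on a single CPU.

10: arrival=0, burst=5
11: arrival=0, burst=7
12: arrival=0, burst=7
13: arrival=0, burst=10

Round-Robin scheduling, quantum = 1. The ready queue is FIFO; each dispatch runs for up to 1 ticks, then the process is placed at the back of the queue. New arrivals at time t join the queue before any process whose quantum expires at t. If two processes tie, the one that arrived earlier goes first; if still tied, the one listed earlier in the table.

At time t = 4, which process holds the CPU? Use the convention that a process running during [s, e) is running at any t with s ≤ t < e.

10

Timeline: | 10 0-1 | 11 1-2 | 12 2-3 | 13 3-4 | 10 4-5 | 11 5-6 | 12 6-7 | 13 7-8 | 10 8-9 | 11 9-10 | 12 10-11 | 13 11-12 | 10 12-13 | 11 13-14 | 12 14-15 | 13 15-16 | 10 16-17 | 11 17-18 | 12 18-19 | 13 19-20 | 11 20-21 | 12 21-22 | 13 22-23 | 11 23-24 | 12 24-25 | 13 25-29 |
Completion: 10=17  11=24  12=25  13=29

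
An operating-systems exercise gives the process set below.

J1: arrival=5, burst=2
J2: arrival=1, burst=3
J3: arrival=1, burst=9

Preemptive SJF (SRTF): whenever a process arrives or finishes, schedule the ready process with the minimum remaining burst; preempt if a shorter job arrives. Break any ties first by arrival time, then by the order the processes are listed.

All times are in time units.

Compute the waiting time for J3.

5

Gantt: | idle 0-1 | J2 1-4 | J3 4-5 | J1 5-7 | J3 7-15 |
Completion: J1=7  J2=4  J3=15
Waiting(J3) = turnaround − burst = 14 − 9 = 5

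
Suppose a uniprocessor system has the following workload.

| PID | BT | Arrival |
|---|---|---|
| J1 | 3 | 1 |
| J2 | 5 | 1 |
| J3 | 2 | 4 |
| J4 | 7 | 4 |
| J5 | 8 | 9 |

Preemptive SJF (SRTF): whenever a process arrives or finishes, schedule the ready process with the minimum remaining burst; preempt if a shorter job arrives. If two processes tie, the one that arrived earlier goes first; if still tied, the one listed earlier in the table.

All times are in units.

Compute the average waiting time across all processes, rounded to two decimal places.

4.20

Gantt: | idle 0-1 | J1 1-4 | J3 4-6 | J2 6-11 | J4 11-18 | J5 18-26 |
Completion: J1=4  J2=11  J3=6  J4=18  J5=26
Waiting times: J1=0, J2=5, J3=0, J4=7, J5=9
Average waiting = (0+5+0+7+9) / 5 = 21/5 = 4.20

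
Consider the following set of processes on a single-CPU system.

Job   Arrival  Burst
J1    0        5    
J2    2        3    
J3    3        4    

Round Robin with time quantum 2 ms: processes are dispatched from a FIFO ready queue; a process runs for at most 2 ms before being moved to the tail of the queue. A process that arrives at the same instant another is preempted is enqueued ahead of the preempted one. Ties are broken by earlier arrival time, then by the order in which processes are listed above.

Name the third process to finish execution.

Timeline: | J1 0-2 | J2 2-4 | J1 4-6 | J3 6-8 | J2 8-9 | J1 9-10 | J3 10-12 |
Completion: J1=10  J2=9  J3=12
Finish order: J2 → J1 → J3

J3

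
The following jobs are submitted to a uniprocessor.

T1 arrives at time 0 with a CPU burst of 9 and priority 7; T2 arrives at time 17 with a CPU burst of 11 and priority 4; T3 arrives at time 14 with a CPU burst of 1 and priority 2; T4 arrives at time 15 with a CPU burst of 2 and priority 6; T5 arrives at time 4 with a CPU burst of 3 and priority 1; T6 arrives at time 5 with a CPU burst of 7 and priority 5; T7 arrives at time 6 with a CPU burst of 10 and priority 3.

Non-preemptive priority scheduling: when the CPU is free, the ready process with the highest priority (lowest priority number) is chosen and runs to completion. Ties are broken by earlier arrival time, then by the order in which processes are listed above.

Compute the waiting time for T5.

5

Timeline: | T1 0-9 | T5 9-12 | T7 12-22 | T3 22-23 | T2 23-34 | T6 34-41 | T4 41-43 |
Completion: T1=9  T2=34  T3=23  T4=43  T5=12  T6=41  T7=22
Turnaround (C−A): T1=9  T2=17  T3=9  T4=28  T5=8  T6=36  T7=16
Waiting(T5) = turnaround − burst = 8 − 3 = 5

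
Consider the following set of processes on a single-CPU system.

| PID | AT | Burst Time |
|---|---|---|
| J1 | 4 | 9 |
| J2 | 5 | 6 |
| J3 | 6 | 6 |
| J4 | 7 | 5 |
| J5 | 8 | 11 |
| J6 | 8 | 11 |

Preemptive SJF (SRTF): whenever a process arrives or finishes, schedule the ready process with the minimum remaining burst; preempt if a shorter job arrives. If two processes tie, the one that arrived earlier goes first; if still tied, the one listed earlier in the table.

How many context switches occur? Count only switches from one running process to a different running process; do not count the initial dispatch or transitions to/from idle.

6

Schedule: | idle 0-4 | J1 4-5 | J2 5-11 | J4 11-16 | J3 16-22 | J1 22-30 | J5 30-41 | J6 41-52 |
Completion: J1=30  J2=11  J3=22  J4=16  J5=41  J6=52
Turnaround (C−A): J1=26  J2=6  J3=16  J4=9  J5=33  J6=44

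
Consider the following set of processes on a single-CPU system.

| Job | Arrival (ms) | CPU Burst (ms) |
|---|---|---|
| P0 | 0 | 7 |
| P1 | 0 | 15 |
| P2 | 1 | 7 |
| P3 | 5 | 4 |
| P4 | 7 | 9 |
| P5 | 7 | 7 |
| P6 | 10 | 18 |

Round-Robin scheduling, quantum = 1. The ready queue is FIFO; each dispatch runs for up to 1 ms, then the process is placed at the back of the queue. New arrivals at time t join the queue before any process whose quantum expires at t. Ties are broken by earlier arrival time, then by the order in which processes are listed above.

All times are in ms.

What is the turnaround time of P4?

46

Timeline: | P0 0-1 | P1 1-2 | P2 2-3 | P0 3-4 | P1 4-5 | P2 5-6 | P0 6-7 | P3 7-8 | P1 8-9 | P2 9-10 | P4 10-11 | P5 11-12 | P0 12-13 | P3 13-14 | P1 14-15 | P6 15-16 | P2 16-17 | P4 17-18 | P5 18-19 | P0 19-20 | P3 20-21 | P1 21-22 | P6 22-23 | P2 23-24 | P4 24-25 | P5 25-26 | P0 26-27 | P3 27-28 | P1 28-29 | P6 29-30 | P2 30-31 | P4 31-32 | P5 32-33 | P0 33-34 | P1 34-35 | P6 35-36 | P2 36-37 | P4 37-38 | P5 38-39 | P1 39-40 | P6 40-41 | P4 41-42 | P5 42-43 | P1 43-44 | P6 44-45 | P4 45-46 | P5 46-47 | P1 47-48 | P6 48-49 | P4 49-50 | P1 50-51 | P6 51-52 | P4 52-53 | P1 53-54 | P6 54-55 | P1 55-56 | P6 56-57 | P1 57-58 | P6 58-59 | P1 59-60 | P6 60-67 |
Completion: P0=34  P1=60  P2=37  P3=28  P4=53  P5=47  P6=67
Turnaround(P4) = completion − arrival = 53 − 7 = 46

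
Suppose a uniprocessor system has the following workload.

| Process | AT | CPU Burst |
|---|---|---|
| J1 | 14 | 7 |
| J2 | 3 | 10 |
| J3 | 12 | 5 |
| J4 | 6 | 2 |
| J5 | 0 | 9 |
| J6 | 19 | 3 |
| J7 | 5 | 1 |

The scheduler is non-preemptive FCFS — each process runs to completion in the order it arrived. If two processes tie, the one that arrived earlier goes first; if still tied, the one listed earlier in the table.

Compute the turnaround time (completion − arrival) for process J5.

9

Timeline: | J5 0-9 | J2 9-19 | J7 19-20 | J4 20-22 | J3 22-27 | J1 27-34 | J6 34-37 |
Completion: J1=34  J2=19  J3=27  J4=22  J5=9  J6=37  J7=20
Turnaround (C−A): J1=20  J2=16  J3=15  J4=16  J5=9  J6=18  J7=15
Turnaround(J5) = completion − arrival = 9 − 0 = 9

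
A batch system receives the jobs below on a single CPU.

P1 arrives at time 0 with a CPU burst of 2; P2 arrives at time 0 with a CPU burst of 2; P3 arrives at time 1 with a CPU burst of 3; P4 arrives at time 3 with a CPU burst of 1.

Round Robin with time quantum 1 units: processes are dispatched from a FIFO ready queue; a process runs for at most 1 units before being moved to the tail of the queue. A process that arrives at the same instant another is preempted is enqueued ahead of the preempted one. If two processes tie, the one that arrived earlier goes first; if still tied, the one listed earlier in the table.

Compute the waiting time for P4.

Schedule: | P1 0-1 | P2 1-2 | P3 2-3 | P1 3-4 | P2 4-5 | P4 5-6 | P3 6-8 |
Completion: P1=4  P2=5  P3=8  P4=6
Turnaround (C−A): P1=4  P2=5  P3=7  P4=3
Waiting(P4) = turnaround − burst = 3 − 1 = 2

2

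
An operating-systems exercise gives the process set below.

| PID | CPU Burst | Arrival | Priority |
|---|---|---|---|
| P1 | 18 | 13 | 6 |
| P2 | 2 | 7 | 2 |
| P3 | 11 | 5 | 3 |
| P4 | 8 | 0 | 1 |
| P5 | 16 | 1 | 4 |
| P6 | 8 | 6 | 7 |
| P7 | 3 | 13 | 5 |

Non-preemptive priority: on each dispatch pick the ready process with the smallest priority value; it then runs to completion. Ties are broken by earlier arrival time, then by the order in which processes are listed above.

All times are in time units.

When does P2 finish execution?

10

Timeline: | P4 0-8 | P2 8-10 | P3 10-21 | P5 21-37 | P7 37-40 | P1 40-58 | P6 58-66 |
Completion: P1=58  P2=10  P3=21  P4=8  P5=37  P6=66  P7=40
Turnaround (C−A): P1=45  P2=3  P3=16  P4=8  P5=36  P6=60  P7=27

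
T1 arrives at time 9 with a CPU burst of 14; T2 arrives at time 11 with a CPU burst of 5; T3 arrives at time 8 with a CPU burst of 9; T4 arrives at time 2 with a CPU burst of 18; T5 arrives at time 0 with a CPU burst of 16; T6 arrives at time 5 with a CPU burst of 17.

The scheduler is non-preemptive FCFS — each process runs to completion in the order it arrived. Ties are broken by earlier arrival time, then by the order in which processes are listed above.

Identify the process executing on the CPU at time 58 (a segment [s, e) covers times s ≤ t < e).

Timeline: | T5 0-16 | T4 16-34 | T6 34-51 | T3 51-60 | T1 60-74 | T2 74-79 |
Completion: T1=74  T2=79  T3=60  T4=34  T5=16  T6=51

T3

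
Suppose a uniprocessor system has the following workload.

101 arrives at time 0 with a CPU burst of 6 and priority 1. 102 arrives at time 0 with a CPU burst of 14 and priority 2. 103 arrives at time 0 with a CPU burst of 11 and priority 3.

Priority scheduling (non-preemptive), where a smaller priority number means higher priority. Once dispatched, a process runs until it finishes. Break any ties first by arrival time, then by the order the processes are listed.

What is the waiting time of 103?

Gantt: | 101 0-6 | 102 6-20 | 103 20-31 |
Completion: 101=6  102=20  103=31
Waiting(103) = turnaround − burst = 31 − 11 = 20

20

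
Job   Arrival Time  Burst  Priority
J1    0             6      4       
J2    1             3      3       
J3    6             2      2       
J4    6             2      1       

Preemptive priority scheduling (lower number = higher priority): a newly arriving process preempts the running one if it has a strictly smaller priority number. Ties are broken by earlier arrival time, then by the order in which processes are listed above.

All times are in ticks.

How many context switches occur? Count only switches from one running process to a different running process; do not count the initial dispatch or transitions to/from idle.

5

Timeline: | J1 0-1 | J2 1-4 | J1 4-6 | J4 6-8 | J3 8-10 | J1 10-13 |
Completion: J1=13  J2=4  J3=10  J4=8
Turnaround (C−A): J1=13  J2=3  J3=4  J4=2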